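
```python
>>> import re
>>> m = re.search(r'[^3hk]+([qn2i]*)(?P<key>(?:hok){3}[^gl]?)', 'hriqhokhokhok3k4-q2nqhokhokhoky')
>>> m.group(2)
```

This matches one or more of any character except [3hk]; then zero or more of one of [qn2i] (captured); then the literal 'hok' repeated 3 times, then optionally any character except [gl] (captured as 'key').
`search` walks the string left to right and returns the first match it finds.
The match spans [1:14] → 'riqhokhokhok3'.
Captured: group 1 = '', group 2 = 'hokhokhok3'.

'hokhokhok3'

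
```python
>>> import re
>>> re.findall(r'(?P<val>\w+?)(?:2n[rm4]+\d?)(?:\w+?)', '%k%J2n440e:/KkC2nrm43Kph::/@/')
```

['J', 'KkC']

This matches one or more of a word character (lazy) (captured as 'val'); then the literal '2n', then one or more of one of [rm4], then optionally a digit (non-capturing group); then one or more of a word character (lazy) (non-capturing group).
Matches: at [3:10] match 'J2n440e', group 1 = 'J'; at [12:22] match 'KkC2nrm43K', group 1 = 'KkC'.
With a single group, `findall` returns only what that group captured — 2 items.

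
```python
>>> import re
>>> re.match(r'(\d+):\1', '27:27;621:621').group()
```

'27:27'

A backreference is literal: `\1` must see the identical characters the first group matched.
With `match`, the pattern is implicitly anchored at the beginning.
The match spans [0:5] → '27:27'.
Captured: group 1 = '27'.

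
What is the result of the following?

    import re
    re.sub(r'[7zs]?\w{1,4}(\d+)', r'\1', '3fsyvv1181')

'3f181'

This matches optionally one of [7zs], then 1 to 4 of a word character; then one or more of a digit (captured).
The replacement refers to a captured group, so each match is rewritten using its own captured text.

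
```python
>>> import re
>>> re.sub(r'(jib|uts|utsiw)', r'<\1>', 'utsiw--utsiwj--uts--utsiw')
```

'<uts>iw--<uts>iwj--<uts>--<uts>iw'

Branches in `(...|...)` are attempted left-to-right; the first branch that allows the whole pattern to succeed is taken.
Matches: at [0:3] → 'uts'; at [7:10] → 'uts'; at [15:18] → 'uts'; at [20:23] → 'uts'.
The replacement refers to a captured group, so each match is rewritten using its own captured text.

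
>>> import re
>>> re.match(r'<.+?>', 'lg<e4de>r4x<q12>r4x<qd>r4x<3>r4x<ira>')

`re.match` won't scan ahead — the pattern has to work from the very first character.
Here the string doesn't start with a match, so the call returns None.

None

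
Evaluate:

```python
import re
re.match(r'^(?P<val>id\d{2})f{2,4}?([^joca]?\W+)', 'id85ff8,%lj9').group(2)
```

'8,%'

The match spans [0:9] → 'id85ff8,%'.
Captured: group 1 = 'id85', group 2 = '8,%'.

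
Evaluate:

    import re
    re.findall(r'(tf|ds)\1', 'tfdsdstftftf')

The backreference `\1` re-matches whatever the first group consumed, character for character.
Matches: at [2:6] match 'dsds', group 1 = 'ds'; at [6:10] match 'tftf', group 1 = 'tf'.
`findall` collects group 1 from each match (2 total).

['ds', 'tf']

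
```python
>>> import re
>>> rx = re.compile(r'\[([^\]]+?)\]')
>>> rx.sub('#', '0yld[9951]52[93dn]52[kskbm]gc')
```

Matches: at [4:10] → '[9951]'; at [12:18] → '[93dn]'; at [20:27] → '[kskbm]'.
Each match is replaced by '#'.

'0yld#52#52#gc'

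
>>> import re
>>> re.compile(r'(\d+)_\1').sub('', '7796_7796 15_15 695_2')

`\1` is not a pattern — it's the concrete string captured by group 1, re-applied verbatim.
Each match is replaced by ''.

'  695_2'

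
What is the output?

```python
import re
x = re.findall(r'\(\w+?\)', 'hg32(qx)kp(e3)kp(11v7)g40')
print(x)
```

['(qx)', '(e3)', '(11v7)']

No capturing groups, so `findall` returns the 3 full match strings.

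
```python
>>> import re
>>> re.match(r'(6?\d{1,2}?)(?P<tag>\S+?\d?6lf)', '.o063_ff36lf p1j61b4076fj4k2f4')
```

With `match`, the pattern is implicitly anchored at the beginning.
Here position 0 doesn't satisfy it, so the call returns None.

None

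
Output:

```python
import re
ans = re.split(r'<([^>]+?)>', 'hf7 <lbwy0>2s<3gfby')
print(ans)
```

['hf7 ', 'lbwy0', '2s<3gfby']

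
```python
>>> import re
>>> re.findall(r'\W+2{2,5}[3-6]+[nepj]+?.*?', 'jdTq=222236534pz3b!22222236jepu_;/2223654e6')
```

['=222236534p', ';/2223654e']

Because the quantifier is non-greedy, it stops expanding at the earliest point where the rest of the pattern can succeed.
No capturing groups, so `findall` returns the 2 full match strings.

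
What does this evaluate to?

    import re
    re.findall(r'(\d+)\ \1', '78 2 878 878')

['878']

The backreference `\1` re-matches whatever the first group consumed, character for character.
Matches: at [5:12] match '878 878', group 1 = '878'.
One capturing group, so `findall` returns just the captured substring from the one match — 1 in all.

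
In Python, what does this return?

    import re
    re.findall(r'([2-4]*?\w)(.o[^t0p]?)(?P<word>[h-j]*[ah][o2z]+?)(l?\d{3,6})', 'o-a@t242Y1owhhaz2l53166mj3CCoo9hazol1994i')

The pattern matches zero or more of a character in [2-4] (lazy), then a word character (captured); then any character, then a literal 'o', then optionally any character except [t0p] (captured); then zero or more of a character in [h-j], then one of [ah], then one or more of one of [o2z] (lazy) (captured as 'word'); then optionally the literal 'l', then 3 to 6 of a digit (captured).
Matches: at [5:23] match '242Y1owhhaz2l53166', groups = ('242Y', '1ow', 'hhaz2', 'l53166'); at [27:40] match 'Coo9hazol1994', groups = ('C', 'oo9', 'hazo', 'l1994').
Multiple groups make `findall` return tuples — one 4-tuple for each match.

[('242Y', '1ow', 'hhaz2', 'l53166'), ('C', 'oo9', 'hazo', 'l1994')]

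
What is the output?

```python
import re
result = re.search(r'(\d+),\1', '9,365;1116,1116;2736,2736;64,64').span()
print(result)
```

(6, 15)

After group 1 captures some text, `\1` only succeeds where that same text appears again.
The match spans [6:15] → '1116,1116'.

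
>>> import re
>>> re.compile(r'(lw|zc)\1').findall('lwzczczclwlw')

After group 1 captures some text, `\1` only succeeds where that same text appears again.
Matches: at [2:6] match 'zczc', group 1 = 'zc'; at [8:12] match 'lwlw', group 1 = 'lw'.
Because there's exactly one group, `findall` drops the full match and keeps group 1 from each hit.

['zc', 'lw']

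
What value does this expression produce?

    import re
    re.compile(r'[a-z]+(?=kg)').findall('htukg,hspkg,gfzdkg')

Because the assertion is zero-width, the text it checks is not consumed and won't appear in the result.
Matches: at [0:3] → 'htu'; at [6:9] → 'hsp'; at [12:16] → 'gfzd'.
`findall` yields the raw match text (3 of them) because the pattern has no groups.

['htu', 'hsp', 'gfzd']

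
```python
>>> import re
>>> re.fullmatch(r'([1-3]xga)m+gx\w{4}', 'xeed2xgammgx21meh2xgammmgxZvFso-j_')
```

None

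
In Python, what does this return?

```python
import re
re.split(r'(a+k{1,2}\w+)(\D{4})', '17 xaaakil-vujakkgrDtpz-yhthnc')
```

This matches one or more of a literal 'a', then 1 to 2 of the literal 'k', then one or more of a word character (captured); then exactly 4 of a non-digit (captured).
Because the pattern has a capturing group, `split` also inserts each captured text between the pieces.

['17 x', 'aaakil', '-vuj', '', 'akkgrDtpz', '-yht', 'hnc']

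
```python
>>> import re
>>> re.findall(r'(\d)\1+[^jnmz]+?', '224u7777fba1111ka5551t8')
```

['2', '7', '1', '5']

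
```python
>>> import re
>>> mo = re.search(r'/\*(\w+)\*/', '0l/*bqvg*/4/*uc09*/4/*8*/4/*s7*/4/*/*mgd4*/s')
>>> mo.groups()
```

`re.search` scans for the first position where the pattern succeeds.
The match spans [2:10] → '/*bqvg*/'.
Captured: group 1 = 'bqvg'.

('bqvg',)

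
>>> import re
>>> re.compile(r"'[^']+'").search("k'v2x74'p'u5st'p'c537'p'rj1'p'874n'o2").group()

"'v2x74'"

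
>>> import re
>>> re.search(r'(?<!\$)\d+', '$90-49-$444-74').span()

`(?!…)`/`(?<!…)` only lets a position through if the neighbouring text does NOT match; no characters are consumed.
The match spans [2:3] → '0'.

(2, 3)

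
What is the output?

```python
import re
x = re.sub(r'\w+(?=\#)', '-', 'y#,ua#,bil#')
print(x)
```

The lookaround is zero-width — it requires the adjacent text to match without consuming it, so the asserted text isn't part of the match.
Matches: at [0:1] → 'y'; at [3:5] → 'ua'; at [7:10] → 'bil'.
Each match is replaced by '-'.

-#,-#,-#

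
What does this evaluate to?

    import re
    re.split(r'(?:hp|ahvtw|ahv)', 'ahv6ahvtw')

Alternation tries branches left to right and keeps the first one that lets the overall match succeed at that position.
The string is cut at each match, leaving 3 pieces.

['', '6', '']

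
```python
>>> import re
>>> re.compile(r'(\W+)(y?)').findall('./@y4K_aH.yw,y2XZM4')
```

[('./@', 'y'), ('.', 'y'), (',', 'y')]

Multiple groups make `findall` return tuples — one 2-tuple for each match.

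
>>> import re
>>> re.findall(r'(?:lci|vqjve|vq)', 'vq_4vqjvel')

Alternation isn't longest-match — the leftmost alternative that fits at this position is chosen.
Scanning left to right: at [0:2] → 'vq'; at [4:9] → 'vqjve'.
With no groups in the pattern, `findall` gives back each whole match — 2 here.

['vq', 'vqjve']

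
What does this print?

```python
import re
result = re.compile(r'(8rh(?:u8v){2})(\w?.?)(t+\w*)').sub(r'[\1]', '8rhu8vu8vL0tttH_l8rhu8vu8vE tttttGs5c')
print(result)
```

[8rhu8vu8v] tttttGs5c

The pattern matches the literal '8rh', then the literal 'u8v' repeated 2 times (captured); then optionally a word character, then optionally any character (captured); then one or more of a literal 't', then zero or more of a word character (captured).
Matches: at [0:27] → '8rhu8vu8vL0tttH_l8rhu8vu8vE'.
`\1` in the replacement pulls in group 1's text for each match.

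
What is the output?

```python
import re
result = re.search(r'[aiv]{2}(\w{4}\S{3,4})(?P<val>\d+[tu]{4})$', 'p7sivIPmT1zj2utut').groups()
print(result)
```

The pattern matches exactly 2 of one of [aiv]; then exactly 4 of a word character, then 3 to 4 of a non-whitespace character (captured); then one or more of a digit, then exactly 4 of one of [tu] (captured as 'val'); then anchored at the end.
`re.search` scans for the first position where the pattern succeeds.
The match spans [3:17] → 'ivIPmT1zj2utut'.
Captured: group 1 = 'IPmT1zj', group 2 = '2utut'.

('IPmT1zj', '2utut')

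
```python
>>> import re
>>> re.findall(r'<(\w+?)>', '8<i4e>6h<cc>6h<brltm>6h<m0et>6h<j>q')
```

['i4e', 'cc', 'brltm', 'm0et', 'j']

Because there's exactly one group, `findall` drops the full match and keeps group 1 from each hit.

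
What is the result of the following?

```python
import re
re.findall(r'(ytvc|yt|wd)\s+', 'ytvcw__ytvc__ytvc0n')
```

One capturing group, so `findall` returns just the captured substring from each match — 0 in all.
Nothing in the string satisfies the pattern, so the list is empty.

[]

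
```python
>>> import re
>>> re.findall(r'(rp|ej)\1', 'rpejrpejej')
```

['ej']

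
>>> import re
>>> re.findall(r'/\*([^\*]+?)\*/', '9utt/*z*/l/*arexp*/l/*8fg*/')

One capturing group, so `findall` returns just the captured substring from each match — 3 in all.

['z', 'arexp', '8fg']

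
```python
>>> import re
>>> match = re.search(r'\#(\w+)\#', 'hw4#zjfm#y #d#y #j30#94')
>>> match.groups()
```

('zjfm',)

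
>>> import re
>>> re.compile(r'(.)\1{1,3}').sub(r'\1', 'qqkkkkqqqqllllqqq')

'qkqlq'

`\1` is not a pattern — it's the concrete string captured by group 1, re-applied verbatim.
Matches: at [0:2] → 'qq'; at [2:6] → 'kkkk'; at [6:10] → 'qqqq'; at [10:14] → 'llll'; at [14:17] → 'qqq'.
`\1` in the replacement pulls in group 1's text for each match.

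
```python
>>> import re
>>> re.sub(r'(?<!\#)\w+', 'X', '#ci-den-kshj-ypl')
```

A negative assertion filters positions out without eating any characters.
Matches: at [2:3] → 'i'; at [4:7] → 'den'; at [8:12] → 'kshj'; at [13:16] → 'ypl'.
`sub` substitutes 'X' at each match site.

'#cX-X-X-X'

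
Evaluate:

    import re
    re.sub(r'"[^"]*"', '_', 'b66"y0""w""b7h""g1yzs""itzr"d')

`sub` substitutes '_' at each match site.

'b66_____d'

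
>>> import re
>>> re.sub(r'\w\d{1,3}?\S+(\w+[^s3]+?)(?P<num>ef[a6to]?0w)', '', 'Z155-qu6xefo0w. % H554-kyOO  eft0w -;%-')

' -;%-'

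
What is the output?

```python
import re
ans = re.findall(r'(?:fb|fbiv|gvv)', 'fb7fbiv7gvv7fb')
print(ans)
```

['fb', 'fb', 'gvv', 'fb']

Branches in `(...|...)` are attempted left-to-right; the first branch that allows the whole pattern to succeed is taken.
No capturing groups, so `findall` returns the 4 full match strings.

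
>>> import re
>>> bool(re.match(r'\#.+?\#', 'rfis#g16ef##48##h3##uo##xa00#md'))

With `match`, the pattern is implicitly anchored at the beginning.
Here the pattern fails at index 0, so the call returns None, and `bool(None)` is False.

False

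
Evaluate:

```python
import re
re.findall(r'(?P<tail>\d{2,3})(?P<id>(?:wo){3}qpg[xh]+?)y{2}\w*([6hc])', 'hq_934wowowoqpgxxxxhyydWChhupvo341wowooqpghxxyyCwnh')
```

[('934', 'wowowoqpgxxxxh', 'h')]

This matches 2 to 3 of a digit (captured as 'tail'); then the literal 'wo' repeated 3 times, then the literal 'qpg', then one or more of one of [xh] (lazy) (captured as 'id'); then exactly 2 of a literal 'y', then zero or more of a word character; then one of [6hc] (captured).
Matches: at [3:51] match '934wowowoqpgxxxxhyydWChhupvo341wowooqpghxxyyCwnh', groups = ('934', 'wowowoqpgxxxxh', 'h').
With 3 capturing groups, `findall` returns a 3-tuple per match.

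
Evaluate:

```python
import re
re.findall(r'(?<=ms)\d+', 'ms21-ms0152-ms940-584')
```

The lookaround is zero-width — it requires the adjacent text to match without consuming it, so the asserted text isn't part of the match.
Scanning left to right: at [2:4] → '21'; at [7:11] → '0152'; at [14:17] → '940'.
With no groups in the pattern, `findall` gives back each whole match — 3 here.

['21', '0152', '940']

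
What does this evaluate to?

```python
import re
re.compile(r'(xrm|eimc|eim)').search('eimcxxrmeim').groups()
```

('eimc',)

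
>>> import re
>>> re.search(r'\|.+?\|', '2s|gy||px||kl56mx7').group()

`re.search` tries every starting position until one works.
The match spans [2:6] → '|gy|'.

'|gy|'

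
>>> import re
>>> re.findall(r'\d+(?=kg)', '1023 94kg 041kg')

['94', '041']

Lookahead/lookbehind check context without consuming it, so the matched span excludes the asserted characters.
Scanning left to right: at [5:7] → '94'; at [10:13] → '041'.
Since nothing is captured, `findall` lists the 2 matched substrings directly.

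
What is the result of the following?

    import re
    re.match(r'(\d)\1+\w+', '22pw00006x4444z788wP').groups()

('2',)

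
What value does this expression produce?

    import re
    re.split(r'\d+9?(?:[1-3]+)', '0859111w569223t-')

['', 'w', 't-']

The pattern matches one or more of a digit, then optionally a literal '9'; then one or more of a character in [1-3] (non-capturing group).
Matches to split on: at [0:7] → '0859111'; at [8:14] → '569223'.
The string is cut at each match, leaving 3 pieces.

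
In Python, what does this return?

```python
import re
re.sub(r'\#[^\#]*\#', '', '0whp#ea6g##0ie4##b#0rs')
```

'0whp0rs'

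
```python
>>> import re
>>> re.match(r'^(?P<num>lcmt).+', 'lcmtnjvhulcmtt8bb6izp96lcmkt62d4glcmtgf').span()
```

This matches anchored at the start of the string; then the literal 'lcm', then the literal 't' (captured as 'num'); then one or more of any character.
`re.match` only tries the pattern at the start of the string.
The match spans [0:39] → 'lcmtnjvhulcmtt8bb6izp96lcmkt62d4glcmtgf'.
Captured: group 1 = 'lcmt'.

(0, 39)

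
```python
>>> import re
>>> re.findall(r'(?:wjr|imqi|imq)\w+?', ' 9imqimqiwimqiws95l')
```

Alternation tries branches left to right and keeps the first one that lets the overall match succeed at that position.
Matches: at [2:7] → 'imqim'; at [10:15] → 'imqiw'.
No capturing groups, so `findall` returns the 2 full match strings.

['imqim', 'imqiw']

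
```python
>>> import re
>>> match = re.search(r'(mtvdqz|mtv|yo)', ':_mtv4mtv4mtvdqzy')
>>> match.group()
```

'mtv'

The match spans [2:5] → 'mtv'.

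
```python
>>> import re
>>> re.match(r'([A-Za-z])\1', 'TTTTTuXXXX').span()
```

(0, 2)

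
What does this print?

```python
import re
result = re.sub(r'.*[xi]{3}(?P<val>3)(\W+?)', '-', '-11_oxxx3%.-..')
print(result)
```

-.-..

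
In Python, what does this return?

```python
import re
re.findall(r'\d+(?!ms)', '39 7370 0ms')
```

['39', '7370']

Because the assertion is negative and zero-width, positions next to the forbidden text are skipped.
Scanning left to right: at [0:2] → '39'; at [3:7] → '7370'.
With no groups in the pattern, `findall` gives back each whole match — 2 here.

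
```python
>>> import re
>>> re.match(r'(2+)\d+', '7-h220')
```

None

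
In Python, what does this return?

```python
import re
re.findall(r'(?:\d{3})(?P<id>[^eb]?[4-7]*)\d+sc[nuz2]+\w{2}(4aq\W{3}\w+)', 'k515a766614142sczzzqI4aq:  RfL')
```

Pattern: exactly 3 of a digit (non-capturing group); then optionally any character except [eb], then zero or more of a character in [4-7] (captured as 'id'); then one or more of a digit; then the literal 'sc', then one or more of one of [nuz2], then exactly 2 of a word character; then the literal '4aq', then exactly 3 of a non-word character, then one or more of a word character (captured).
Walking the string: at [1:30] match '515a766614142sczzzqI4aq:  RfL', groups = ('a7666', '4aq:  RfL').
`findall` packs the 2 group values into a tuple for every match.

[('a7666', '4aq:  RfL')]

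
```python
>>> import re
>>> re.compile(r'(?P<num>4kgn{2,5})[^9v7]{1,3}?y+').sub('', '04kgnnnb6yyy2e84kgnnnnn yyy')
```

Each match is replaced by ''.

'02e8'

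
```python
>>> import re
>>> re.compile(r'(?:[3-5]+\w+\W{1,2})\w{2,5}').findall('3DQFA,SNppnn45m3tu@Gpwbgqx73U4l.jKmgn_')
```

This matches one or more of a character in [3-5], then one or more of a word character, then 1 to 2 of a non-word character (non-capturing group); then 2 to 5 of a word character.
Walking the string: at [0:11] → '3DQFA,SNppn'; at [12:24] → '45m3tu@Gpwbg'; at [27:37] → '3U4l.jKmgn'.
Since nothing is captured, `findall` lists the 3 matched substrings directly.

['3DQFA,SNppn', '45m3tu@Gpwbg', '3U4l.jKmgn']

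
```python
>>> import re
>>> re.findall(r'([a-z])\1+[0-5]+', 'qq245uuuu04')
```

The backreference `\1` re-matches whatever the first group consumed, character for character.
With a single group, `findall` returns only what that group captured — 2 items.

['q', 'u']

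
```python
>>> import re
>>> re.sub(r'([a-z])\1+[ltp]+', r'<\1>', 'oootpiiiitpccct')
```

'<o><i><c>'

After group 1 captures some text, `\1` only succeeds where that same text appears again.
Matches: at [0:5] → 'oootp'; at [5:11] → 'iiiitp'; at [11:15] → 'ccct'.
`\1` in the replacement pulls in group 1's text for each match.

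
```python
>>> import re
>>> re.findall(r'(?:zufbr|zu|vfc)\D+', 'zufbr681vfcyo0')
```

['zufbr', 'vfcyo']

`findall` yields the raw match text (2 of them) because the pattern has no groups.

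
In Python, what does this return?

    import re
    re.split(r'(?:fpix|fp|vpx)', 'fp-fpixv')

['', '-', 'v']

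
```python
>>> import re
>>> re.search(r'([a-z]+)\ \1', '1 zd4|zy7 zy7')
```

None

`\1` is not a pattern — it's the concrete string captured by group 1, re-applied verbatim.
Here no position works, so the call returns None.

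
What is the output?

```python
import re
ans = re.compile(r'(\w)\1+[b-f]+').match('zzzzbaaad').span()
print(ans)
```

(0, 5)

`\1` is not a pattern — it's the concrete string captured by group 1, re-applied verbatim.
With `match`, the pattern is implicitly anchored at the beginning.
The match spans [0:5] → 'zzzzb'.
Captured: group 1 = 'z'.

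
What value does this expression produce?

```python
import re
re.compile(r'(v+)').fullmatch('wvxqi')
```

None

`re.fullmatch` is like wrapping the pattern in `^…$` (in single-line mode).
Here the string isn't matched end-to-end, so the call returns None.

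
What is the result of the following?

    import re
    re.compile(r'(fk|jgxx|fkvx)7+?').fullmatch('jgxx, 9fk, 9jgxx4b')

None

For `fullmatch`, every character of the input must be accounted for by the pattern.
Here there's no way to consume every character, so the call returns None.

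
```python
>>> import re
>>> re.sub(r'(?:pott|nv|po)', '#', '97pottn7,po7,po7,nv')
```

Branches in `(...|...)` are attempted left-to-right; the first branch that allows the whole pattern to succeed is taken.
Matches: at [2:6] → 'pott'; at [9:11] → 'po'; at [13:15] → 'po'; at [17:19] → 'nv'.
Each match is replaced by '#'.

'97#n7,#7,#7,#'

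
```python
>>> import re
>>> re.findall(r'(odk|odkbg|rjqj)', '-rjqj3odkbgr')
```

Alternation tries branches left to right and keeps the first one that lets the overall match succeed at that position.
Scanning left to right: at [1:5] match 'rjqj', group 1 = 'rjqj'; at [6:9] match 'odk', group 1 = 'odk'.
`findall` collects group 1 from each match (2 total).

['rjqj', 'odk']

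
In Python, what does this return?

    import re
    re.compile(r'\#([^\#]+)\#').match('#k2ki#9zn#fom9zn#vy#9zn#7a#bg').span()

With `match`, the pattern is implicitly anchored at the beginning.
The match spans [0:6] → '#k2ki#'.
Captured: group 1 = 'k2ki'.

(0, 6)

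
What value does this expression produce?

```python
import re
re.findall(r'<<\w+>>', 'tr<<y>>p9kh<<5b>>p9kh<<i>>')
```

['<<y>>', '<<5b>>', '<<i>>']

Matches: at [2:7] → '<<y>>'; at [11:17] → '<<5b>>'; at [21:26] → '<<i>>'.
With no groups in the pattern, `findall` gives back each whole match — 3 here.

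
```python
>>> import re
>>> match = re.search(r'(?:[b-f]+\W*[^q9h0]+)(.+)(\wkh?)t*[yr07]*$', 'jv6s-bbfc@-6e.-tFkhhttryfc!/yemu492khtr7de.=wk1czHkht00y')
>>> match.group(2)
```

'Hkh'

The pattern matches one or more of a character in [b-f], then zero or more of a non-word character, then one or more of any character except [q9h0] (non-capturing group); then one or more of any character (captured); then a word character, then the literal 'k', then optionally the literal 'h' (captured); then zero or more of the literal 't', then zero or more of one of [yr07]; then anchored at the end.
`re.search` tries every starting position until one works.
The match spans [5:56] → 'bbfc@-6e.-tFkhhttryfc!/yemu492khtr7de.=wk1czHkht00y'.
Captured: group 1 = 'hhttryfc!/yemu492khtr7de.=wk1cz', group 2 = 'Hkh'.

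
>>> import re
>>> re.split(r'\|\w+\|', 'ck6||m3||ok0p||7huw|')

['ck6|', '', '', '']

Matches to split on: at [4:8] → '|m3|'; at [8:14] → '|ok0p|'; at [14:20] → '|7huw|'.
Splitting on the pattern gives 4 pieces.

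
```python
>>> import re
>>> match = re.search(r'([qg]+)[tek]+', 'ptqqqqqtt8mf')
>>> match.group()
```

This matches one or more of one of [qg] (captured); then one or more of one of [tek].
Unlike `match`, `search` isn't anchored — it looks for the pattern anywhere in the string.
The match spans [2:9] → 'qqqqqtt'.
Captured: group 1 = 'qqqqq'.

'qqqqqtt'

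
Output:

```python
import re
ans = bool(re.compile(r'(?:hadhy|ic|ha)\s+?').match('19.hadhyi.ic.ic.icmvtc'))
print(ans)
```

`match` is anchored at position 0; if the pattern doesn't fit there, it returns None.
Here the pattern fails at index 0, so the call returns None, and `bool(None)` is False.

False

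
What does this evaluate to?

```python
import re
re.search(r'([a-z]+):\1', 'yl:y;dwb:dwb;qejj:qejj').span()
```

(5, 12)

The backreference `\1` re-matches whatever the first group consumed, character for character.
`re.search` tries every starting position until one works.
The match spans [5:12] → 'dwb:dwb'.
Captured: group 1 = 'dwb'.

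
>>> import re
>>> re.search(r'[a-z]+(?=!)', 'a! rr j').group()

'a'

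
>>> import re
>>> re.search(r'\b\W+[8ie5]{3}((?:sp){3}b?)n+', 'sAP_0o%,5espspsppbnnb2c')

None

The pattern matches a word boundary (`\b`, zero-width); then one or more of a non-word character, then exactly 3 of one of [8ie5]; then the literal 'sp' repeated 3 times, then optionally the literal 'b' (captured); then one or more of a literal 'n'.
Unlike `match`, `search` isn't anchored — it looks for the pattern anywhere in the string.
Here the pattern never matches, so the call returns None.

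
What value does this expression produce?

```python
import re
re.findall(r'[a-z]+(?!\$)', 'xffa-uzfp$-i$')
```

Because the assertion is negative and zero-width, positions next to the forbidden text are skipped.
Matches: at [0:4] → 'xffa'; at [5:8] → 'uzf'.
With no groups in the pattern, `findall` gives back each whole match — 2 here.

['xffa', 'uzf']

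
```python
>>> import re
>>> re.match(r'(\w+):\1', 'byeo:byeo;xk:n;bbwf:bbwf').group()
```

'byeo:byeo'

The backreference `\1` re-matches whatever the first group consumed, character for character.
`match` is anchored at position 0; if the pattern doesn't fit there, it returns None.
The match spans [0:9] → 'byeo:byeo'.
Captured: group 1 = 'byeo'.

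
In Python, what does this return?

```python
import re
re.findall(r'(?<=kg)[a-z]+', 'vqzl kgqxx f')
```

Lookahead/lookbehind check context without consuming it, so the matched span excludes the asserted characters.
`findall` yields the raw match text (1 of them) because the pattern has no groups.

['qxx']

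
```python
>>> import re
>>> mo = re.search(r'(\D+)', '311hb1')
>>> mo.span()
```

The match spans [3:5] → 'hb'.

(3, 5)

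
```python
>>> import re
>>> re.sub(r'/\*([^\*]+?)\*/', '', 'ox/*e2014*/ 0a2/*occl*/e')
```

'ox 0a2e'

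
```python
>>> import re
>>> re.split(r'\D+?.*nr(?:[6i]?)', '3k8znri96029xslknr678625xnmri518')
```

['3', '78625xnmri518']

This matches one or more of a non-digit (lazy), then zero or more of any character, then the literal 'nr'; then optionally one of [6i] (non-capturing group).
Splitting on the pattern gives 2 pieces.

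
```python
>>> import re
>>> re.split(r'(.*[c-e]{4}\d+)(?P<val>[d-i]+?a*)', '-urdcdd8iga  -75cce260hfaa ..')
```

['', '-urdcdd8', 'i', 'ga  -75cce260hfaa ..']

Pattern: zero or more of any character, then exactly 4 of a character in [c-e], then one or more of a digit (captured); then one or more of a character in [d-i] (lazy), then zero or more of the literal 'a' (captured as 'val').
Because the quantifier is non-greedy, it stops expanding at the earliest point where the rest of the pattern can succeed.
Matches to split on: at [0:9] → '-urdcdd8i'.
Because the pattern has a capturing group, `split` also inserts each captured text between the pieces.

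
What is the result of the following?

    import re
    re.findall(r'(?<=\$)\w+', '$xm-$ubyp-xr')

['xm', 'ubyp']

Lookahead/lookbehind check context without consuming it, so the matched span excludes the asserted characters.
Scanning left to right: at [1:3] → 'xm'; at [5:9] → 'ubyp'.
Since nothing is captured, `findall` lists the 2 matched substrings directly.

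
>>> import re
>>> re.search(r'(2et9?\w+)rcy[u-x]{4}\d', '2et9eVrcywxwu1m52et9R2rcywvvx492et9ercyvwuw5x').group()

'2et9eVrcywxwu1m52et9R2rcywvvx492et9ercyvwuw5'

This matches the literal '2et', then optionally the literal '9', then one or more of a word character (captured); then the literal 'rcy', then exactly 4 of a character in [u-x], then a digit.
`re.search` scans for the first position where the pattern succeeds.
The match spans [0:44] → '2et9eVrcywxwu1m52et9R2rcywvvx492et9ercyvwuw5'.
Captured: group 1 = '2et9eVrcywxwu1m52et9R2rcywvvx492et9e'.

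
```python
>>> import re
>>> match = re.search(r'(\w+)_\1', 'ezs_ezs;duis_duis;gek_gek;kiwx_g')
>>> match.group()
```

'ezs_ezs'

`\1` has to match the exact text group 1 already captured.
The match spans [0:7] → 'ezs_ezs'.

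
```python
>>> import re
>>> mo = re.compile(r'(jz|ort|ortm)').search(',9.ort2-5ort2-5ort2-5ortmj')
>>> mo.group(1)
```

`re.search` scans for the first position where the pattern succeeds.
The match spans [3:6] → 'ort'.
Captured: group 1 = 'ort'.

'ort'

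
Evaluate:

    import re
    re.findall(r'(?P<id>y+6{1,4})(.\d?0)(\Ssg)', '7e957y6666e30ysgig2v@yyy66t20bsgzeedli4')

[('y6666', 'e30', 'ysg'), ('yyy66', 't20', 'bsg')]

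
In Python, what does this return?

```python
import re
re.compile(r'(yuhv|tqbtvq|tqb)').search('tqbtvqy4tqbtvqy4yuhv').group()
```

'tqbtvq'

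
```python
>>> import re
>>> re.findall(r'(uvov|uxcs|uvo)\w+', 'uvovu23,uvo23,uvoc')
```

['uvov', 'uvo', 'uvo']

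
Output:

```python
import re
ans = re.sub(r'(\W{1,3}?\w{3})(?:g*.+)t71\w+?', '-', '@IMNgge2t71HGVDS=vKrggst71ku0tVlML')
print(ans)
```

The pattern matches 1 to 3 of a non-word character (lazy), then exactly 3 of a word character (captured); then zero or more of a literal 'g', then one or more of any character (non-capturing group); then the literal 't71', then one or more of a word character (lazy).
With the lazy modifier that quantifier settles for the fewest repetitions that let the rest of the pattern succeed (the atoms after it are unaffected and can still be greedy).
Matches: at [0:27] → '@IMNgge2t71HGVDS=vKrggst71k'.
Every occurrence is swapped for '-'.

-u0tVlML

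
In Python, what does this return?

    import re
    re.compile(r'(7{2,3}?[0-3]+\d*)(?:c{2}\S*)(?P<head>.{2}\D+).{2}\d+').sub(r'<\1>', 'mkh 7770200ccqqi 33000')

'mkh <7770200>'

The replacement refers to a captured group, so each match is rewritten using its own captured text.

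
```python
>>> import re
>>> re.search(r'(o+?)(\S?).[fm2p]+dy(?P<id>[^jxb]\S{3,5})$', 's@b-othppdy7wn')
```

Here no position works, so the call returns None.

None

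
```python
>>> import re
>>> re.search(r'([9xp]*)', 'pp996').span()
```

(0, 4)

Pattern: zero or more of one of [9xp] (captured).
The match spans [0:4] → 'pp99'.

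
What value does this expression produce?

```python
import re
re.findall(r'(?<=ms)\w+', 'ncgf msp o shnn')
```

Lookahead/lookbehind check context without consuming it, so the matched span excludes the asserted characters.
Scanning left to right: at [7:8] → 'p'.
With no groups in the pattern, `findall` gives back each whole match — 1 here.

['p']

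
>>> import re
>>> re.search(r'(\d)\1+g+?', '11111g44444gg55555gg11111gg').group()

A backreference is literal: `\1` must see the identical characters the first group matched.
Unlike `match`, `search` isn't anchored — it looks for the pattern anywhere in the string.
The match spans [0:6] → '11111g'.
Captured: group 1 = '1'.

'11111g'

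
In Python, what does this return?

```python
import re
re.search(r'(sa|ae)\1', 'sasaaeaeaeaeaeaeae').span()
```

(0, 4)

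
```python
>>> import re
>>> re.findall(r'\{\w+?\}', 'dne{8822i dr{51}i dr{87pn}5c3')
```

Matches: at [12:16] → '{51}'; at [20:26] → '{87pn}'.
`findall` yields the raw match text (2 of them) because the pattern has no groups.

['{51}', '{87pn}']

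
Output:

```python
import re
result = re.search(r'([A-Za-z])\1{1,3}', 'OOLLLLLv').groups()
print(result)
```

('O',)

The match spans [0:2] → 'OO'.
Captured: group 1 = 'O'.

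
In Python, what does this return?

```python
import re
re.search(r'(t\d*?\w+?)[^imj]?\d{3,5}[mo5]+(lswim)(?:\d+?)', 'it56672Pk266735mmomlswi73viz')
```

Pattern: the literal 't', then zero or more of a digit (lazy), then one or more of a word character (lazy) (captured); then optionally any character except [imj], then 3 to 5 of a digit, then one or more of one of [mo5]; then the literal 'lsw', then the literal 'im' (captured); then one or more of a digit (lazy) (non-capturing group).
`re.search` tries every starting position until one works.
Here the pattern never matches, so the call returns None.

None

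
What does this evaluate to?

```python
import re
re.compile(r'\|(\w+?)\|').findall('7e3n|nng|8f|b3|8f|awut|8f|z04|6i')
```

Scanning left to right: at [4:9] match '|nng|', group 1 = 'nng'; at [11:15] match '|b3|', group 1 = 'b3'; at [17:23] match '|awut|', group 1 = 'awut'; at [25:30] match '|z04|', group 1 = 'z04'.
`findall` collects group 1 from each match (4 total).

['nng', 'b3', 'awut', 'z04']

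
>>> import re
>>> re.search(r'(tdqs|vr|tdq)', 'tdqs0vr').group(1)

'tdqs'

The match spans [0:4] → 'tdqs'.
Captured: group 1 = 'tdqs'.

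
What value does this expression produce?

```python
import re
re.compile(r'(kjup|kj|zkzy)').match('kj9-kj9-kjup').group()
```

'kj'

With `match`, the pattern is implicitly anchored at the beginning.
The match spans [0:2] → 'kj'.
Captured: group 1 = 'kj'.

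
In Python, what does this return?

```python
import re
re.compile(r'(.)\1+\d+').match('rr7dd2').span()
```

(0, 3)

With `match`, the pattern is implicitly anchored at the beginning.
The match spans [0:3] → 'rr7'.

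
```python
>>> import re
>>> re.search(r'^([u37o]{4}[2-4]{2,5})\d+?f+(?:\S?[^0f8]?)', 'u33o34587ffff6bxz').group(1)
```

'u33o34'

Pattern: anchored at the start of the string; then exactly 4 of one of [u37o], then 2 to 5 of a character in [2-4] (captured); then one or more of a digit (lazy), then one or more of the literal 'f'; then optionally a non-whitespace character, then optionally any character except [0f8] (non-capturing group).
`search` walks the string left to right and returns the first match it finds.
The match spans [0:15] → 'u33o34587ffff6b'.
Captured: group 1 = 'u33o34'.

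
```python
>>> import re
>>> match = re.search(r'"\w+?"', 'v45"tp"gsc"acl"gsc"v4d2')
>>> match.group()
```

'"tp"'

The match spans [3:7] → '"tp"'.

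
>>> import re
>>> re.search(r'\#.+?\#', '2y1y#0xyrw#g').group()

'#0xyrw#'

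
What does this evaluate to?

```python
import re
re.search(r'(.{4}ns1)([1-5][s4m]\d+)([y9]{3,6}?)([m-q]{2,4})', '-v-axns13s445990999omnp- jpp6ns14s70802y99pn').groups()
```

The match spans [1:23] → 'v-axns13s445990999omnp'.
Captured: group 1 = 'v-axns1', group 2 = '3s445990', group 3 = '999', group 4 = 'omnp'.

('v-axns1', '3s445990', '999', 'omnp')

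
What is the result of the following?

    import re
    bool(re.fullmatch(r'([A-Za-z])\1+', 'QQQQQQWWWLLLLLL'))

False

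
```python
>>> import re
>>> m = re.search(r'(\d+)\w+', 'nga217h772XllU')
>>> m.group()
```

The pattern matches one or more of a digit (captured); then one or more of a word character.
Unlike `match`, `search` isn't anchored — it looks for the pattern anywhere in the string.
The match spans [3:14] → '217h772XllU'.
Captured: group 1 = '217'.

'217h772XllU'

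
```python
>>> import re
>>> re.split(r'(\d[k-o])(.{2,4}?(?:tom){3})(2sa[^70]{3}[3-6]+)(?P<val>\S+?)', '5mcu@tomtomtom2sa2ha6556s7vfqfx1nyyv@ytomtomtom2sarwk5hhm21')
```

['', '5m', 'cu@tomtomtom', '2sa2ha6556', 's', '7vfqfx1nyyv@ytomtomtom2sarwk5hhm21']

A `+?`/`*?`/`{m,n}?` starts at its minimum and grows only as far as needed for what follows to match.
Because the pattern has a capturing group, `split` also inserts each captured text between the pieces.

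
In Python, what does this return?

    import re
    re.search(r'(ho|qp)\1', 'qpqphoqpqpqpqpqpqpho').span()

The backreference `\1` re-matches whatever the first group consumed, character for character.
The match spans [0:4] → 'qpqp'.

(0, 4)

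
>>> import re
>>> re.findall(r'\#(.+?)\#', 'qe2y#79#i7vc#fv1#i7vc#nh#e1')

['79', 'fv1', 'nh']

Matches: at [4:8] match '#79#', group 1 = '79'; at [12:17] match '#fv1#', group 1 = 'fv1'; at [21:25] match '#nh#', group 1 = 'nh'.
Because there's exactly one group, `findall` drops the full match and keeps group 1 from each hit.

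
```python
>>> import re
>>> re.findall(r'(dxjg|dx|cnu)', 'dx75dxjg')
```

['dx', 'dxjg']

`|` is ordered: at each position the engine commits to the first alternative that works.
Walking the string: at [0:2] match 'dx', group 1 = 'dx'; at [4:8] match 'dxjg', group 1 = 'dxjg'.
With a single group, `findall` returns only what that group captured — 2 items.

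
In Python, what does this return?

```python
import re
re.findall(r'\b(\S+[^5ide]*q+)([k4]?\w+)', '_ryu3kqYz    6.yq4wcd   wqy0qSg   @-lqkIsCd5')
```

[('_ryu3kqYz    6.yq', '4wcd'), ('wqy0qSg   @-lq', 'kIsCd5')]

The pattern matches a word boundary (`\b`, zero-width); then one or more of a non-whitespace character, then zero or more of any character except [5ide], then one or more of the literal 'q' (captured); then optionally one of [k4], then one or more of a word character (captured).
Walking the string: at [0:21] match '_ryu3kqYz    6.yq4wcd', groups = ('_ryu3kqYz    6.yq', '4wcd'); at [24:44] match 'wqy0qSg   @-lqkIsCd5', groups = ('wqy0qSg   @-lq', 'kIsCd5').
With 2 capturing groups, `findall` returns a 2-tuple per match.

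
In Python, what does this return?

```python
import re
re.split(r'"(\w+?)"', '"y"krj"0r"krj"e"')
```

['', 'y', 'krj', '0r', 'krj', 'e', '']

`re.split` interleaves the captured-group text with the surrounding fragments.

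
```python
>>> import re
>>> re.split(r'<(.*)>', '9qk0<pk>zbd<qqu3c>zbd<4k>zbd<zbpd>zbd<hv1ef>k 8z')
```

['9qk0', 'pk>zbd<qqu3c>zbd<4k>zbd<zbpd>zbd<hv1ef', 'k 8z']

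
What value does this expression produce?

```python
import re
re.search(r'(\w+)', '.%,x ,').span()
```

This matches one or more of a word character (captured).
The match spans [3:4] → 'x'.

(3, 4)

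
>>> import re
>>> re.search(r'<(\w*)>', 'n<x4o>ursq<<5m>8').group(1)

`search` walks the string left to right and returns the first match it finds.
The match spans [1:6] → '<x4o>'.
Captured: group 1 = 'x4o'.

'x4o'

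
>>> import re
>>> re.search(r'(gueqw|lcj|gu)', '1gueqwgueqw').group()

'gueqw'

Branches in `(...|...)` are attempted left-to-right; the first branch that allows the whole pattern to succeed is taken.
The match spans [1:6] → 'gueqw'.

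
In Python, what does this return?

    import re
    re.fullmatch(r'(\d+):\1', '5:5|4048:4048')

None

For `fullmatch`, every character of the input must be accounted for by the pattern.
Here the pattern can't cover the whole string, so the call returns None.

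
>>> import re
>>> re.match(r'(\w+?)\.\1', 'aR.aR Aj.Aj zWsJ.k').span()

(0, 5)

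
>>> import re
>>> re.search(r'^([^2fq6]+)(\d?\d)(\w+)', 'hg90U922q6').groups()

('hg90U9', '22', 'q6')

Pattern: anchored at the start of the string; then one or more of any character except [2fq6] (captured); then optionally a digit, then a digit (captured); then one or more of a word character (captured).
Unlike `match`, `search` isn't anchored — it looks for the pattern anywhere in the string.
The match spans [0:10] → 'hg90U922q6'.
Captured: group 1 = 'hg90U9', group 2 = '22', group 3 = 'q6'.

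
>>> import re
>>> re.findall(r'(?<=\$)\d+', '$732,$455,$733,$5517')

The positive lookaround only admits positions where the adjacent text matches; those characters stay outside the span.
With no groups in the pattern, `findall` gives back each whole match — 4 here.

['732', '455', '733', '5517']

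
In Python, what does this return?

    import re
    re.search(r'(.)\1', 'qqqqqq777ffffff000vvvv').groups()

('q',)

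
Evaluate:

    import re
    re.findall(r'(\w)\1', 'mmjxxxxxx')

['m', 'x', 'x', 'x']

The backreference `\1` re-matches whatever the first group consumed, character for character.
Scanning left to right: at [0:2] match 'mm', group 1 = 'm'; at [3:5] match 'xx', group 1 = 'x'; at [5:7] match 'xx', group 1 = 'x'; at [7:9] match 'xx', group 1 = 'x'.
Because there's exactly one group, `findall` drops the full match and keeps group 1 from each hit.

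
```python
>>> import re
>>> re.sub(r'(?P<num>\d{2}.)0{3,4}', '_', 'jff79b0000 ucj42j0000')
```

This matches exactly 2 of a digit, then any character (captured as 'num'); then 3 to 4 of a literal '0'.
Matches: at [3:10] → '79b0000'; at [14:21] → '42j0000'.
Every occurrence is swapped for '_'.

'jff_ ucj_'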